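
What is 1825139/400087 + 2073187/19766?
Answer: 865530864743/7908119642 ≈ 109.45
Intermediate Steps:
1825139/400087 + 2073187/19766 = 865530864743/7908119642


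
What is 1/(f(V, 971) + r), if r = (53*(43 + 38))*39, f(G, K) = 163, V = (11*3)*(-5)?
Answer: 1/167590 ≈ 5.9669e-6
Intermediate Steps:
V = -165 (V = 33*(-5) = -165)
r = 167427 (r = (53*81)*39 = 4293*39 = 167427)
1/(f(V, 971) + r) = 1/(163 + 167427) = 1/167590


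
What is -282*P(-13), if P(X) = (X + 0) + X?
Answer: 7332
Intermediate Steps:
P(X) = 2*X (P(X) = X + X = 2*X)
-282*P(-13) = -564*(-13) = -282*(-26) = 7332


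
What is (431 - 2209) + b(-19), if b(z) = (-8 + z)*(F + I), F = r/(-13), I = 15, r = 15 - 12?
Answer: -28298/13 ≈ -2176.8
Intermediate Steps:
r = 3
F = -3/13 (F = 3/(-13) = 3*(-1/13) = -3/13 ≈ -0.23077)
b(z) = -1536/13 + 192*z/13 (b(z) = (-8 + z)*(-3/13 + 15) = (-8 + z)*(192/13) = -1536/13 + 192*z/13)
(431 - 2209) + b(-19) = (431 - 2209) + (-1536/13 + (192/13)*(-19)) = -1778 + (-1536/13 - 3648/13) = -1778 - 5184/13 = -28298/13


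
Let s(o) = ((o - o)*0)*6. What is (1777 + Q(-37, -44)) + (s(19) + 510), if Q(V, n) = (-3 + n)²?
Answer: 4496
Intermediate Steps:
s(o) = 0 (s(o) = (0*0)*6 = 0*6 = 0)
(1777 + Q(-37, -44)) + (s(19) + 510) = (1777 + (-3 - 44)²) + (0 + 510) = (1777 + (-47)²) + 510 = (1777 + 2209) + 510 = 3986 + 510 = 4496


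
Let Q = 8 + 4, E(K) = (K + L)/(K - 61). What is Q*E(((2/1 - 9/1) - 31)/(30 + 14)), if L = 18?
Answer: -4524/1361 ≈ -3.3240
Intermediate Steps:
E(K) = (18 + K)/(-61 + K) (E(K) = (K + 18)/(K - 61) = (18 + K)/(-61 + K))
Q = 12
Q*E(((2/1 - 9/1) - 31)/(30 + 14)) = 12*((18 + ((2/1 - 9/1) - 31)/(30 + 14))/(-61 + ((2/1 - 9/1) - 31)/(30 + 14))) = 12*((18 + ((2*1 - 9*1) - 31)/44)/(-61 + ((2*1 - 9*1) - 31)/44)) = 12*((18 + ((2 - 9) - 31)*(1/44))/(-61 + ((2 - 9) - 31)*(1/44))) = 12*((18 + (-7 - 31)*(1/44))/(-61 + (-7 - 31)*(1/44))) = 12*((18 - 38*1/44)/(-61 - 38*1/44)) = 12*((18 - 19/22)/(-61 - 19/22)) = 12*((377/22)/(-1361/22)) = 12*(-22/1361*377/22) = 12*(-377/1361) = -4524/1361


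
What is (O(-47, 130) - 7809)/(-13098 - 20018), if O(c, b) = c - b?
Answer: 3993/16558 ≈ 0.24115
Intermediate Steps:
(O(-47, 130) - 7809)/(-13098 - 20018) = ((-47 - 1*130) - 7809)/(-13098 - 20018) = ((-47 - 130) - 7809)/(-33116) = (-177 - 7809)*(-1/33116) = -7986*(-1/33116) = 3993/16558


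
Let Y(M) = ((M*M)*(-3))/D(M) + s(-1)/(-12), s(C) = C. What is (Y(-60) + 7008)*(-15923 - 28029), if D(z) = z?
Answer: -947791916/3 ≈ -3.1593e+8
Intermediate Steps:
Y(M) = 1/12 - 3*M (Y(M) = ((M*M)*(-3))/M - 1/(-12) = (M²*(-3))/M - 1*(-1/12) = (-3*M²)/M + 1/12 = -3*M + 1/12 = 1/12 - 3*M)
(Y(-60) + 7008)*(-15923 - 28029) = ((1/12 - 3*(-60)) + 7008)*(-15923 - 28029) = ((1/12 + 180) + 7008)*(-43952) = (2161/12 + 7008)*(-43952) = (86257/12)*(-43952) = -947791916/3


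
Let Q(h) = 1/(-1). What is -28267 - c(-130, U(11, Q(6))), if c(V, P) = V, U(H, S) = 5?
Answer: -28137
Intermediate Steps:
Q(h) = -1
-28267 - c(-130, U(11, Q(6))) = -28267 - 1*(-130) = -28267 + 130 = -28137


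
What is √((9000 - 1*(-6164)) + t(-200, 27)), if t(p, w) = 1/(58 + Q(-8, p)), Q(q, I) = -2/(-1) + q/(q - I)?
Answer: 2*√7850111945/1439 ≈ 123.14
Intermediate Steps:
Q(q, I) = 2 + q/(q - I) (Q(q, I) = -2*(-1) + q/(q - I) = 2 + q/(q - I))
t(p, w) = 1/(58 + (24 + 2*p)/(8 + p)) (t(p, w) = 1/(58 + (-3*(-8) + 2*p)/(p - 1*(-8))) = 1/(58 + (24 + 2*p)/(p + 8)) = 1/(58 + (24 + 2*p)/(8 + p)))
√((9000 - 1*(-6164)) + t(-200, 27)) = √((9000 - 1*(-6164)) + (8 - 200)/(4*(122 + 15*(-200)))) = √((9000 + 6164) + (¼)*(-192)/(122 - 3000)) = √(15164 + (¼)*(-192)/(-2878)) = √(15164 + (¼)*(-1/2878)*(-192)) = √(15164 + 24/1439) = √(21821020/1439) = 2*√7850111945/1439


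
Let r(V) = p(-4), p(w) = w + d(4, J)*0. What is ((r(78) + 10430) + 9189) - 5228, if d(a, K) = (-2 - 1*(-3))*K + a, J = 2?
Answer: 14387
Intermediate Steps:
d(a, K) = K + a (d(a, K) = (-2 + 3)*K + a = 1*K + a = K + a)
p(w) = w (p(w) = w + (2 + 4)*0 = w + 6*0 = w + 0 = w)
r(V) = -4
((r(78) + 10430) + 9189) - 5228 = ((-4 + 10430) + 9189) - 5228 = (10426 + 9189) - 5228 = 19615 - 5228 = 14387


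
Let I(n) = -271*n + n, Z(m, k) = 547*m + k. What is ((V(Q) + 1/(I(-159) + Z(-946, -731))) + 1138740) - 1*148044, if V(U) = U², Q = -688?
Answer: 695804042519/475263 ≈ 1.4640e+6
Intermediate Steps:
Z(m, k) = k + 547*m
I(n) = -270*n
((V(Q) + 1/(I(-159) + Z(-946, -731))) + 1138740) - 1*148044 = (((-688)² + 1/(-270*(-159) + (-731 + 547*(-946)))) + 1138740) - 1*148044 = ((473344 + 1/(42930 + (-731 - 517462))) + 1138740) - 148044 = ((473344 + 1/(42930 - 518193)) + 1138740) - 148044 = ((473344 + 1/(-475263)) + 1138740) - 148044 = ((473344 - 1/475263) + 1138740) - 148044 = (224962889471/475263 + 1138740) - 148044 = 766163878091/475263 - 148044 = 695804042519/475263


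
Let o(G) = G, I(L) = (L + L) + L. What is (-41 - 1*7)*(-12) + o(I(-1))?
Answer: 573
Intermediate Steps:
I(L) = 3*L (I(L) = 2*L + L = 3*L)
(-41 - 1*7)*(-12) + o(I(-1)) = (-41 - 1*7)*(-12) + 3*(-1) = (-41 - 7)*(-12) - 3 = -48*(-12) - 3 = 576 - 3 = 573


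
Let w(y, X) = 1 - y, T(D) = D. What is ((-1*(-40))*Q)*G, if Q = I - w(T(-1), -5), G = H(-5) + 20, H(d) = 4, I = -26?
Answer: -26880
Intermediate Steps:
G = 24 (G = 4 + 20 = 24)
Q = -28 (Q = -26 - (1 - 1*(-1)) = -26 - (1 + 1) = -26 - 1*2 = -26 - 2 = -28)
((-1*(-40))*Q)*G = (-1*(-40)*(-28))*24 = (40*(-28))*24 = -1120*24 = -26880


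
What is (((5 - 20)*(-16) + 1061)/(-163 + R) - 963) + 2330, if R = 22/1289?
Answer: 285509206/210085 ≈ 1359.0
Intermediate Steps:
R = 22/1289 (R = 22*(1/1289) = 22/1289 ≈ 0.017067)
(((5 - 20)*(-16) + 1061)/(-163 + R) - 963) + 2330 = (((5 - 20)*(-16) + 1061)/(-163 + 22/1289) - 963) + 2330 = ((-15*(-16) + 1061)/(-210085/1289) - 963) + 2330 = ((240 + 1061)*(-1289/210085) - 963) + 2330 = (1301*(-1289/210085) - 963) + 2330 = (-1676989/210085 - 963) + 2330 = -203988844/210085 + 2330 = 285509206/210085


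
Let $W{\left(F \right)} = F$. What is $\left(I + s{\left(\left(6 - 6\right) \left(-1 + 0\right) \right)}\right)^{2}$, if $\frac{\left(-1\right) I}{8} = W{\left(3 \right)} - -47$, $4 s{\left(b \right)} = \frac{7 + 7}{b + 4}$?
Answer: $\frac{10195249}{64} \approx 1.593 \cdot 10^{5}$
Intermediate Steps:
$s{\left(b \right)} = \frac{7}{2 \left(4 + b\right)}$ ($s{\left(b \right)} = \frac{\left(7 + 7\right) \frac{1}{b + 4}}{4} = \frac{14 \frac{1}{4 + b}}{4} = \frac{7}{2 \left(4 + b\right)}$)
$I = -400$ ($I = - 8 \left(3 - -47\right) = - 8 \left(3 + 47\right) = \left(-8\right) 50 = -400$)
$\left(I + s{\left(\left(6 - 6\right) \left(-1 + 0\right) \right)}\right)^{2} = \left(-400 + \frac{7}{2 \left(4 + \left(6 - 6\right) \left(-1 + 0\right)\right)}\right)^{2} = \left(-400 + \frac{7}{2 \left(4 + 0 \left(-1\right)\right)}\right)^{2} = \left(-400 + \frac{7}{2 \left(4 + 0\right)}\right)^{2} = \left(-400 + \frac{7}{2 \cdot 4}\right)^{2} = \left(-400 + \frac{7}{2} \cdot \frac{1}{4}\right)^{2} = \left(-400 + \frac{7}{8}\right)^{2} = \left(- \frac{3193}{8}\right)^{2} = \frac{10195249}{64}$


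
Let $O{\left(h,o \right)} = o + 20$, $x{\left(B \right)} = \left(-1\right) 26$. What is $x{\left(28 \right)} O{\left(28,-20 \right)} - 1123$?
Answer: $-1123$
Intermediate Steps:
$x{\left(B \right)} = -26$
$O{\left(h,o \right)} = 20 + o$
$x{\left(28 \right)} O{\left(28,-20 \right)} - 1123 = - 26 \left(20 - 20\right) - 1123 = \left(-26\right) 0 - 1123 = 0 - 1123 = -1123$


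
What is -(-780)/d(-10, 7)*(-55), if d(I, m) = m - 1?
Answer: -7150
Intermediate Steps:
d(I, m) = -1 + m
-(-780)/d(-10, 7)*(-55) = -(-780)/(-1 + 7)*(-55) = -(-780)/6*(-55) = -60*(-13/6)*(-55) = 130*(-55) = -7150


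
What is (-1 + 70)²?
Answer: 4761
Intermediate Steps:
(-1 + 70)² = 69² = 4761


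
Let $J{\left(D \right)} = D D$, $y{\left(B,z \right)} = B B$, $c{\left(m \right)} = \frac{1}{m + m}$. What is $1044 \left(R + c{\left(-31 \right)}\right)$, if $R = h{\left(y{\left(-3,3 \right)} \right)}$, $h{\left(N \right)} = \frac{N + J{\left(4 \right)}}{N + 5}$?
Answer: $\frac{400896}{217} \approx 1847.4$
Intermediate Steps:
$c{\left(m \right)} = \frac{1}{2 m}$
$y{\left(B,z \right)} = B^{2}$
$J{\left(D \right)} = D^{2}$
$h{\left(N \right)} = \frac{16 + N}{5 + N}$ ($h{\left(N \right)} = \frac{N + 4^{2}}{N + 5} = \frac{N + 16}{5 + N} = \frac{16 + N}{5 + N}$)
$R = \frac{25}{14}$ ($R = \frac{16 + \left(-3\right)^{2}}{5 + \left(-3\right)^{2}} = \frac{16 + 9}{5 + 9} = \frac{1}{14} \cdot 25 = \frac{25}{14} \approx 1.7857$)
$1044 \left(R + c{\left(-31 \right)}\right) = 1044 \left(\frac{25}{14} + \frac{1}{2 \left(-31\right)}\right) = 1044 \left(\frac{25}{14} + \frac{1}{2} \left(- \frac{1}{31}\right)\right) = 1044 \left(\frac{25}{14} - \frac{1}{62}\right) = 1044 \cdot \frac{384}{217} = \frac{400896}{217}$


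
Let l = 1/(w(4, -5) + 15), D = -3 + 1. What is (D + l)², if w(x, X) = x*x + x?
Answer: 4761/1225 ≈ 3.8865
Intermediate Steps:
D = -2
w(x, X) = x + x² (w(x, X) = x² + x = x + x²)
l = 1/35 (l = 1/(4*(1 + 4) + 15) = 1/(4*5 + 15) = 1/(20 + 15) = 1/35 ≈ 0.028571)
(D + l)² = (-2 + 1/35)² = (-69/35)² = 4761/1225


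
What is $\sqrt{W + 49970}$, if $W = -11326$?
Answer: $2 \sqrt{9661} \approx 196.58$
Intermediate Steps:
$\sqrt{W + 49970} = \sqrt{-11326 + 49970} = \sqrt{38644} = 2 \sqrt{9661}$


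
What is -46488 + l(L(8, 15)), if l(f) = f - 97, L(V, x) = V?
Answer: -46577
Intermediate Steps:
l(f) = -97 + f
-46488 + l(L(8, 15)) = -46488 + (-97 + 8) = -46488 - 89 = -46577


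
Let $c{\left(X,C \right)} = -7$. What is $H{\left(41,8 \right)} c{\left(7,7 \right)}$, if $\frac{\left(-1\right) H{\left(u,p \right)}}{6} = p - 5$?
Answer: $126$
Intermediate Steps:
$H{\left(u,p \right)} = 30 - 6 p$ ($H{\left(u,p \right)} = - 6 \left(p - 5\right) = - 6 \left(-5 + p\right) = 30 - 6 p$)
$H{\left(41,8 \right)} c{\left(7,7 \right)} = \left(30 - 48\right) \left(-7\right) = \left(-18\right) \left(-7\right) = 126$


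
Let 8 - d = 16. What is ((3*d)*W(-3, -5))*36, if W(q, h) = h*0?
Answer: 0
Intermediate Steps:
d = -8 (d = 8 - 1*16 = 8 - 16 = -8)
W(q, h) = 0
((3*d)*W(-3, -5))*36 = ((3*(-8))*0)*36 = -24*0*36 = 0*36 = 0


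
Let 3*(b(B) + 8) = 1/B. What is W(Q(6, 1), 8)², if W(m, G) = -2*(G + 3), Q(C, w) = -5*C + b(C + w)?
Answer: 484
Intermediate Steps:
b(B) = -8 + 1/(3*B)
Q(C, w) = -8 - 5*C + 1/(3*(C + w)) (Q(C, w) = -5*C + (-8 + 1/(3*(C + w))) = -8 - 5*C + 1/(3*(C + w)))
W(m, G) = -6 - 2*G (W(m, G) = -2*(3 + G) = -6 - 2*G)
W(Q(6, 1), 8)² = (-6 - 2*8)² = (-6 - 16)² = (-22)² = 484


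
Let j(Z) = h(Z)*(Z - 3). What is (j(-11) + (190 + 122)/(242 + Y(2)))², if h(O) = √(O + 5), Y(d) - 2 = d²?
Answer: (39 - 434*I*√6)²/961 ≈ -1174.4 - 86.285*I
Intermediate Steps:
Y(d) = 2 + d²
h(O) = √(5 + O)
j(Z) = √(5 + Z)*(-3 + Z) (j(Z) = √(5 + Z)*(Z - 3) = √(5 + Z)*(-3 + Z))
(j(-11) + (190 + 122)/(242 + Y(2)))² = (√(5 - 11)*(-3 - 11) + (190 + 122)/(242 + (2 + 2²)))² = (√(-6)*(-14) + 312/(242 + (2 + 4)))² = ((I*√6)*(-14) + 312/(242 + 6))² = (-14*I*√6 + 312/248)² = (-14*I*√6 + 312*(1/248))² = (-14*I*√6 + 39/31)² = (39/31 - 14*I*√6)²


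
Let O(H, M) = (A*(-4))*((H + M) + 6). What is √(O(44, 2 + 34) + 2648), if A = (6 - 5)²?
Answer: 48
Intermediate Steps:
A = 1 (A = 1² = 1)
O(H, M) = -24 - 4*H - 4*M (O(H, M) = (1*(-4))*((H + M) + 6) = -4*(6 + H + M) = -24 - 4*H - 4*M)
√(O(44, 2 + 34) + 2648) = √((-24 - 4*44 - 4*(2 + 34)) + 2648) = √((-24 - 176 - 4*36) + 2648) = √((-24 - 176 - 144) + 2648) = √(-344 + 2648) = √2304 = 48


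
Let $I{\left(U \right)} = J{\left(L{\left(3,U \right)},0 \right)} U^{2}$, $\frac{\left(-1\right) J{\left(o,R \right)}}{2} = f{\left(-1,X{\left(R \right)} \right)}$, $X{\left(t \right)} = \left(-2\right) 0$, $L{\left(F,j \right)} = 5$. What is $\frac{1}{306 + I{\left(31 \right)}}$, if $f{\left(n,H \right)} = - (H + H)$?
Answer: $\frac{1}{306} \approx 0.003268$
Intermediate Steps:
$X{\left(t \right)} = 0$
$f{\left(n,H \right)} = - 2 H$
$J{\left(o,R \right)} = 0$ ($J{\left(o,R \right)} = - 2 \left(\left(-2\right) 0\right) = \left(-2\right) 0 = 0$)
$I{\left(U \right)} = 0$ ($I{\left(U \right)} = 0 U^{2} = 0$)
$\frac{1}{306 + I{\left(31 \right)}} = \frac{1}{306 + 0} = \frac{1}{306}$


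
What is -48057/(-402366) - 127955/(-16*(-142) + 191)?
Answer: -17122125713/330342486 ≈ -51.831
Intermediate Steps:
-48057/(-402366) - 127955/(-16*(-142) + 191) = -48057*(-1/402366) - 127955/(2272 + 191) = 16019/134122 - 127955/2463 = -17122125713/330342486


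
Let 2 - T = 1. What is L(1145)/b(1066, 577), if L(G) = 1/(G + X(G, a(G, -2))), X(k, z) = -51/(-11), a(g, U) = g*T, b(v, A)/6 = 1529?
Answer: 1/10546764 ≈ 9.4816e-8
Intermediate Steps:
T = 1 (T = 2 - 1*1 = 2 - 1 = 1)
b(v, A) = 9174 (b(v, A) = 6*1529 = 9174)
a(g, U) = g (a(g, U) = g*1 = g)
X(k, z) = 51/11 (X(k, z) = -51*(-1/11) = 51/11)
L(G) = 1/(51/11 + G) (L(G) = 1/(G + 51/11) = 1/(51/11 + G))
L(1145)/b(1066, 577) = (11/(51 + 11*1145))/9174 = (11/(51 + 12595))*(1/9174) = (11/12646)*(1/9174) = 1/10546764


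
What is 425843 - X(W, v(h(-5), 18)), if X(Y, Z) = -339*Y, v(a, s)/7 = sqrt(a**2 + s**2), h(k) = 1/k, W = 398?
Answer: 560765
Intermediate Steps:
v(a, s) = 7*sqrt(a**2 + s**2)
425843 - X(W, v(h(-5), 18)) = 425843 - (-339)*398 = 425843 - 1*(-134922) = 425843 + 134922 = 560765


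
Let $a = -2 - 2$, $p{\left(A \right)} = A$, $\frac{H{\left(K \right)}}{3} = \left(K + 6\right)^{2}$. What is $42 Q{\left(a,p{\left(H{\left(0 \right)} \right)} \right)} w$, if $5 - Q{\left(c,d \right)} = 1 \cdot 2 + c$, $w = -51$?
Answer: $-14994$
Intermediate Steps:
$H{\left(K \right)} = 3 \left(6 + K\right)^{2}$ ($H{\left(K \right)} = 3 \left(K + 6\right)^{2} = 3 \left(6 + K\right)^{2}$)
$a = -4$
$Q{\left(c,d \right)} = 3 - c$ ($Q{\left(c,d \right)} = 5 - \left(1 \cdot 2 + c\right) = 5 - \left(2 + c\right) = 3 - c$)
$42 Q{\left(a,p{\left(H{\left(0 \right)} \right)} \right)} w = 42 \left(3 - -4\right) \left(-51\right) = 42 \left(3 + 4\right) \left(-51\right) = 42 \cdot 7 \left(-51\right) = 294 \left(-51\right) = -14994$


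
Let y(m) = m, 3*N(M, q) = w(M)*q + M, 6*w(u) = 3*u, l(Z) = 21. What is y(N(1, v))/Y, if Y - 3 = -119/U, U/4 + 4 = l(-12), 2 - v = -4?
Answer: 16/15 ≈ 1.0667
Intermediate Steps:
v = 6 (v = 2 - 1*(-4) = 2 + 4 = 6)
U = 68 (U = -16 + 4*21 = -16 + 84 = 68)
w(u) = u/2 (w(u) = (3*u)/6 = u/2)
N(M, q) = M/3 + M*q/6 (N(M, q) = ((M/2)*q + M)/3 = (M*q/2 + M)/3 = (M + M*q/2)/3 = M/3 + M*q/6)
Y = 5/4 (Y = 3 - 119/68 = 3 - 119*1/68 = 3 - 7/4 = 5/4 ≈ 1.2500)
y(N(1, v))/Y = ((1/6)*1*(2 + 6))/(5/4) = ((1/6)*1*8)*(4/5) = (4/3)*(4/5) = 16/15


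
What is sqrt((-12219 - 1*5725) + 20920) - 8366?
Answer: -8366 + 4*sqrt(186) ≈ -8311.5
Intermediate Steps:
sqrt((-12219 - 1*5725) + 20920) - 8366 = sqrt((-12219 - 5725) + 20920) - 8366 = sqrt(-17944 + 20920) - 8366 = sqrt(2976) - 8366 = 4*sqrt(186) - 8366 = -8366 + 4*sqrt(186)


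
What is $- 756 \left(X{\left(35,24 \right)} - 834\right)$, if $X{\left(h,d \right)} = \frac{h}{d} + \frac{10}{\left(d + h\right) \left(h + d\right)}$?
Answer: $\frac{4381878123}{6962} \approx 6.294 \cdot 10^{5}$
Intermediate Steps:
$X{\left(h,d \right)} = \frac{10}{\left(d + h\right)^{2}} + \frac{h}{d}$ ($X{\left(h,d \right)} = \frac{h}{d} + \frac{10}{\left(d + h\right) \left(d + h\right)} = \frac{h}{d} + \frac{10}{\left(d + h\right)^{2}} = \frac{10}{\left(d + h\right)^{2}} + \frac{h}{d}$)
$- 756 \left(X{\left(35,24 \right)} - 834\right) = - 756 \left(\left(\frac{10}{\left(24 + 35\right)^{2}} + \frac{35}{24}\right) - 834\right) = - 756 \left(\left(\frac{10}{3481} + 35 \cdot \frac{1}{24}\right) - 834\right) = - 756 \left(\left(10 \cdot \frac{1}{3481} + \frac{35}{24}\right) - 834\right) = - 756 \left(\left(\frac{10}{3481} + \frac{35}{24}\right) - 834\right) = - 756 \left(\frac{122075}{83544} - 834\right) = \left(-756\right) \left(- \frac{69553621}{83544}\right) = \frac{4381878123}{6962}$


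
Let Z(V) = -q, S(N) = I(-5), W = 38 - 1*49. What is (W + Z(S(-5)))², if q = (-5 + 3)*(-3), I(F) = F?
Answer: 289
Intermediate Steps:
W = -11 (W = 38 - 49 = -11)
q = 6 (q = -2*(-3) = 6)
S(N) = -5
Z(V) = -6 (Z(V) = -1*6 = -6)
(W + Z(S(-5)))² = (-11 - 6)² = (-17)² = 289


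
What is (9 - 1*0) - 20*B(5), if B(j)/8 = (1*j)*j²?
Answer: -19991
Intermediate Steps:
B(j) = 8*j³ (B(j) = 8*((1*j)*j²) = 8*(j*j²) = 8*j³)
(9 - 1*0) - 20*B(5) = (9 - 1*0) - 160*5³ = (9 + 0) - 160*125 = 9 - 20*1000 = 9 - 20000 = -19991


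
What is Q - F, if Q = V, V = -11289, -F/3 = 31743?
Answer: 83940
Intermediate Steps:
F = -95229 (F = -3*31743 = -95229)
Q = -11289
Q - F = -11289 - 1*(-95229) = -11289 + 95229 = 83940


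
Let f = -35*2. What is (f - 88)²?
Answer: 24964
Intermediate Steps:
f = -70
(f - 88)² = (-70 - 88)² = (-158)² = 24964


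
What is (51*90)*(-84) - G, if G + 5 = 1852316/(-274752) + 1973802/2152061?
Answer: -56992174425048197/147820765968 ≈ -3.8555e+5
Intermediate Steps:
G = -1600101573883/147820765968 (G = -5 + (1852316/(-274752) + 1973802/2152061) = -5 + (1852316*(-1/274752) + 1973802*(1/2152061)) = -5 + (-463079/68688 + 1973802/2152061) = -5 - 860997744043/147820765968 = -1600101573883/147820765968 ≈ -10.825)
(51*90)*(-84) - G = (51*90)*(-84) - 1*(-1600101573883/147820765968) = 4590*(-84) + 1600101573883/147820765968 = -385560 + 1600101573883/147820765968 = -56992174425048197/147820765968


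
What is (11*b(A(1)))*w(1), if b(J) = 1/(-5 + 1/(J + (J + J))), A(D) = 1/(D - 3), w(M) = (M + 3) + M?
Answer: -165/17 ≈ -9.7059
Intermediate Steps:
w(M) = 3 + 2*M (w(M) = (3 + M) + M = 3 + 2*M)
A(D) = 1/(-3 + D)
b(J) = 1/(-5 + 1/(3*J)) (b(J) = 1/(-5 + 1/(J + 2*J)) = 1/(-5 + 1/(3*J)))
(11*b(A(1)))*w(1) = (11*(-3/((-3 + 1)*(-1 + 15/(-3 + 1)))))*(3 + 2*1) = (11*(-3/(-2*(-1 + 15/(-2)))))*(3 + 2) = (11*(-3*(-½)/(-1 + 15*(-½))))*5 = (11*(-3*(-½)/(-1 - 15/2)))*5 = (11*(-3*(-½)/(-17/2)))*5 = (11*(-3*(-½)*(-2/17)))*5 = (11*(-3/17))*5 = -33/17*5 = -165/17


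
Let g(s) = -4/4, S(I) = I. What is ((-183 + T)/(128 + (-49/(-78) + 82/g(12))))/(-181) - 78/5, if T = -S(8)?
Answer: -51272676/3291485 ≈ -15.577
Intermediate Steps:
g(s) = -1 (g(s) = -4*1/4 = -1)
T = -8 (T = -1*8 = -8)
((-183 + T)/(128 + (-49/(-78) + 82/g(12))))/(-181) - 78/5 = ((-183 - 8)/(128 + (-49/(-78) + 82/(-1))))/(-181) - 78/5 = -191/(128 + (-49*(-1/78) + 82*(-1)))*(-1/181) - 78*1/5 = -191/(128 + (49/78 - 82))*(-1/181) - 78/5 = -191/(128 - 6347/78)*(-1/181) - 78/5 = -191/3637/78*(-1/181) - 78/5 = -191*78/3637*(-1/181) - 78/5 = -14898/3637*(-1/181) - 78/5 = 14898/658297 - 78/5 = -51272676/3291485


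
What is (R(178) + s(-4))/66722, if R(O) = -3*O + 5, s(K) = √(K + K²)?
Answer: -529/66722 + √3/33361 ≈ -0.0078765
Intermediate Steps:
R(O) = 5 - 3*O
(R(178) + s(-4))/66722 = ((5 - 3*178) + √(-4*(1 - 4)))/66722 = ((5 - 534) + √(-4*(-3)))*(1/66722) = (-529 + √12)*(1/66722) = (-529 + 2*√3)*(1/66722) = -529/66722 + √3/33361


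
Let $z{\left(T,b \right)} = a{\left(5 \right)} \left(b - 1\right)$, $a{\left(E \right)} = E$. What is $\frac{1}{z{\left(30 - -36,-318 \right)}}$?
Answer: $- \frac{1}{1595} \approx -0.00062696$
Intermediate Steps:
$z{\left(T,b \right)} = -5 + 5 b$ ($z{\left(T,b \right)} = 5 \left(b - 1\right) = 5 \left(-1 + b\right) = -5 + 5 b$)
$\frac{1}{z{\left(30 - -36,-318 \right)}} = \frac{1}{-5 + 5 \left(-318\right)} = \frac{1}{-5 - 1590} = \frac{1}{-1595} = - \frac{1}{1595}$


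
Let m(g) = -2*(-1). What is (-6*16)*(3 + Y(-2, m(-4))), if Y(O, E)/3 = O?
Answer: 288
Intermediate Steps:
m(g) = 2
Y(O, E) = 3*O
(-6*16)*(3 + Y(-2, m(-4))) = (-6*16)*(3 + 3*(-2)) = -96*(3 - 6) = -96*(-3) = 288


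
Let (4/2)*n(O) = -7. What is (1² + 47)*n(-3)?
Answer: -168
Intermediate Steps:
n(O) = -7/2 (n(O) = (½)*(-7) = -7/2)
(1² + 47)*n(-3) = (1² + 47)*(-7/2) = (1 + 47)*(-7/2) = 48*(-7/2) = -168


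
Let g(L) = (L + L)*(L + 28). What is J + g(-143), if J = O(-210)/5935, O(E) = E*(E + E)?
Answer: 39058070/1187 ≈ 32905.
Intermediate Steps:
O(E) = 2*E² (O(E) = E*(2*E) = 2*E²)
g(L) = 2*L*(28 + L) (g(L) = (2*L)*(28 + L) = 2*L*(28 + L))
J = 17640/1187 (J = (2*(-210)²)/5935 = (2*44100)*(1/5935) = 88200*(1/5935) = 17640/1187 ≈ 14.861)
J + g(-143) = 17640/1187 + 2*(-143)*(28 - 143) = 17640/1187 + 2*(-143)*(-115) = 17640/1187 + 32890 = 39058070/1187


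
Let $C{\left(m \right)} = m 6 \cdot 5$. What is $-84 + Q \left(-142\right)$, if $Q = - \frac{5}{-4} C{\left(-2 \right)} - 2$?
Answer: $10850$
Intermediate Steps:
$C{\left(m \right)} = 30 m$ ($C{\left(m \right)} = 6 m 5 = 30 m$)
$Q = -77$ ($Q = - \frac{5}{-4} \cdot 30 \left(-2\right) - 2 = \left(-5\right) \left(- \frac{1}{4}\right) \left(-60\right) - 2 = \frac{5}{4} \left(-60\right) - 2 = -75 - 2 = -77$)
$-84 + Q \left(-142\right) = -84 - -10934 = -84 + 10934 = 10850$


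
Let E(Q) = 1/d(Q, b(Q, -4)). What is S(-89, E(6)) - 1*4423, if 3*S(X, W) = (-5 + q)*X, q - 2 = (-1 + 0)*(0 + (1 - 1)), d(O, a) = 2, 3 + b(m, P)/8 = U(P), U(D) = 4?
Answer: -4334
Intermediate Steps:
b(m, P) = 8 (b(m, P) = -24 + 8*4 = -24 + 32 = 8)
q = 2 (q = 2 + (-1 + 0)*(0 + (1 - 1)) = 2 - (0 + 0) = 2 - 1*0 = 2 + 0 = 2)
E(Q) = ½ (E(Q) = 1/2 = ½)
S(X, W) = -X (S(X, W) = ((-5 + 2)*X)/3 = (-3*X)/3 = -X)
S(-89, E(6)) - 1*4423 = -1*(-89) - 1*4423 = 89 - 4423 = -4334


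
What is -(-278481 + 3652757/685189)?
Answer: 190808465152/685189 ≈ 2.7848e+5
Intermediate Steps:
-(-278481 + 3652757/685189) = -1*(-190808465152/685189) = 190808465152/685189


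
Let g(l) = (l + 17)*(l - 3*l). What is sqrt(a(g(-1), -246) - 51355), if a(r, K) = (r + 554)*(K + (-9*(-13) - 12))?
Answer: I*sqrt(133981) ≈ 366.03*I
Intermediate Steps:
g(l) = -2*l*(17 + l) (g(l) = (17 + l)*(-2*l) = -2*l*(17 + l))
a(r, K) = (105 + K)*(554 + r) (a(r, K) = (554 + r)*(K + (117 - 12)) = (554 + r)*(K + 105) = (554 + r)*(105 + K) = (105 + K)*(554 + r))
sqrt(a(g(-1), -246) - 51355) = sqrt((58170 + 105*(-2*(-1)*(17 - 1)) + 554*(-246) - (-492)*(-1)*(17 - 1)) - 51355) = sqrt((58170 + 105*(-2*(-1)*16) - 136284 - (-492)*(-1)*16) - 51355) = sqrt((58170 + 105*32 - 136284 - 246*32) - 51355) = sqrt((58170 + 3360 - 136284 - 7872) - 51355) = sqrt(-82626 - 51355) = sqrt(-133981) = I*sqrt(133981)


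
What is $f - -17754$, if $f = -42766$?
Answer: $-25012$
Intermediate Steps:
$f - -17754 = -42766 - -17754 = -42766 + 17754 = -25012$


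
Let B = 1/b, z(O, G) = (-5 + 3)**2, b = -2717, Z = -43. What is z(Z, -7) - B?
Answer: 10869/2717 ≈ 4.0004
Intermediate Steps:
z(O, G) = 4 (z(O, G) = (-2)**2 = 4)
B = -1/2717 (B = 1/(-2717) = -1/2717 ≈ -0.00036805)
z(Z, -7) - B = 4 - 1*(-1/2717) = 4 + 1/2717 = 10869/2717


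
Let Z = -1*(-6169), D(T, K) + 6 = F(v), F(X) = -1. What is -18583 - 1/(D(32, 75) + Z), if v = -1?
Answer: -114508447/6162 ≈ -18583.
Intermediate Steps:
D(T, K) = -7 (D(T, K) = -6 - 1 = -7)
Z = 6169
-18583 - 1/(D(32, 75) + Z) = -18583 - 1/(-7 + 6169) = -18583 - 1/6162 = -114508447/6162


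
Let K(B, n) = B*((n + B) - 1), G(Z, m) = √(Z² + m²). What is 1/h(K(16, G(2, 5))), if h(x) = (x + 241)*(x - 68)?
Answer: 22539/1240610980 - 653*√29/310152745 ≈ 6.8297e-6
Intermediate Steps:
K(B, n) = B*(-1 + B + n) (K(B, n) = B*((B + n) - 1) = B*(-1 + B + n))
h(x) = (-68 + x)*(241 + x) (h(x) = (241 + x)*(-68 + x) = (-68 + x)*(241 + x))
1/h(K(16, G(2, 5))) = 1/(-16388 + (16*(-1 + 16 + √(2² + 5²)))² + 173*(16*(-1 + 16 + √(2² + 5²)))) = 1/(-16388 + (16*(-1 + 16 + √(4 + 25)))² + 173*(16*(-1 + 16 + √(4 + 25)))) = 1/(-16388 + (16*(-1 + 16 + √29))² + 173*(16*(-1 + 16 + √29))) = 1/(-16388 + (16*(15 + √29))² + 173*(16*(15 + √29))) = 1/(-16388 + (240 + 16*√29)² + 173*(240 + 16*√29)) = 1/(-16388 + (240 + 16*√29)² + (41520 + 2768*√29)) = 1/(25132 + (240 + 16*√29)² + 2768*√29)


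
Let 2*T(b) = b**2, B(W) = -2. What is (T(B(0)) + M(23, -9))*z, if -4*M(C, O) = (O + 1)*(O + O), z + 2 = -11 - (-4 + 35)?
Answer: 1496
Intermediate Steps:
T(b) = b**2/2
z = -44 (z = -2 + (-11 - (-4 + 35)) = -2 + (-11 - 1*31) = -2 + (-11 - 31) = -2 - 42 = -44)
M(C, O) = -O*(1 + O)/2 (M(C, O) = -(O + 1)*(O + O)/4 = -(1 + O)*2*O/4 = -O*(1 + O)/2)
(T(B(0)) + M(23, -9))*z = ((1/2)*(-2)**2 - 1/2*(-9)*(1 - 9))*(-44) = ((1/2)*4 - 1/2*(-9)*(-8))*(-44) = (2 - 36)*(-44) = -34*(-44) = 1496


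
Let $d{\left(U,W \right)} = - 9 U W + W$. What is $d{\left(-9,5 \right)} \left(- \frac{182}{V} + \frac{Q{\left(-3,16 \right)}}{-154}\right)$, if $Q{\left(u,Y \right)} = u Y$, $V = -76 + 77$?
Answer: $- \frac{5735900}{77} \approx -74492.0$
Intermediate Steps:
$V = 1$
$d{\left(U,W \right)} = W - 9 U W$ ($d{\left(U,W \right)} = - 9 U W + W = W - 9 U W$)
$Q{\left(u,Y \right)} = Y u$
$d{\left(-9,5 \right)} \left(- \frac{182}{V} + \frac{Q{\left(-3,16 \right)}}{-154}\right) = 5 \left(1 - -81\right) \left(- \frac{182}{1} + \frac{16 \left(-3\right)}{-154}\right) = 5 \left(1 + 81\right) \left(\left(-182\right) 1 - - \frac{24}{77}\right) = 5 \cdot 82 \left(-182 + \frac{24}{77}\right) = 410 \left(- \frac{13990}{77}\right) = - \frac{5735900}{77}$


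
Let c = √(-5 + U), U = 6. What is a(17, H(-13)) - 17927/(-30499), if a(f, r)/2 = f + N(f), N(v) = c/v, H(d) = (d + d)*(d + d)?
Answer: 2570597/74069 ≈ 34.705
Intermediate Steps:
c = 1 (c = √(-5 + 6) = √1 = 1)
H(d) = 4*d² (H(d) = (2*d)*(2*d) = 4*d²)
N(v) = 1/v
a(f, r) = 2*f + 2/f (a(f, r) = 2*(f + 1/f) = 2*f + 2/f)
a(17, H(-13)) - 17927/(-30499) = (2*17 + 2/17) - 17927/(-30499) = (34 + 2*(1/17)) - 17927*(-1)/30499 = (34 + 2/17) - 1*(-2561/4357) = 580/17 + 2561/4357 = 2570597/74069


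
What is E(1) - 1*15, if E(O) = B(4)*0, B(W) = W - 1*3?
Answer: -15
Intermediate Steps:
B(W) = -3 + W (B(W) = W - 3 = -3 + W)
E(O) = 0 (E(O) = (-3 + 4)*0 = 1*0 = 0)
E(1) - 1*15 = 0 - 1*15 = 0 - 15 = -15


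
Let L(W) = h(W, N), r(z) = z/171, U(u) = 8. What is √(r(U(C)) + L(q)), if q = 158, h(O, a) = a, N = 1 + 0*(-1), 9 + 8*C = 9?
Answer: √3401/57 ≈ 1.0231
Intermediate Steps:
C = 0 (C = -9/8 + (⅛)*9 = -9/8 + 9/8 = 0)
N = 1 (N = 1 + 0 = 1)
r(z) = z/171 (r(z) = z*(1/171) = z/171)
L(W) = 1
√(r(U(C)) + L(q)) = √((1/171)*8 + 1) = √(8/171 + 1) = √(179/171) = √3401/57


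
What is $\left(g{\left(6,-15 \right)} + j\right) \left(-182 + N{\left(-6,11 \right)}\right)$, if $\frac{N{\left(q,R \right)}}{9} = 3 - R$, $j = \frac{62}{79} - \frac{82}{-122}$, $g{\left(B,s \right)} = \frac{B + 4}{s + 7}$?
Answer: $- \frac{506603}{9638} \approx -52.563$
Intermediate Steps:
$g{\left(B,s \right)} = \frac{4 + B}{7 + s}$
$j = \frac{7021}{4819}$ ($j = 62 \cdot \frac{1}{79} - - \frac{41}{61} = \frac{62}{79} + \frac{41}{61} = \frac{7021}{4819} \approx 1.4569$)
$N{\left(q,R \right)} = 27 - 9 R$ ($N{\left(q,R \right)} = 9 \left(3 - R\right) = 27 - 9 R$)
$\left(g{\left(6,-15 \right)} + j\right) \left(-182 + N{\left(-6,11 \right)}\right) = \left(\frac{4 + 6}{7 - 15} + \frac{7021}{4819}\right) \left(-182 + \left(27 - 99\right)\right) = \left(\frac{1}{-8} \cdot 10 + \frac{7021}{4819}\right) \left(-182 + \left(27 - 99\right)\right) = \left(\left(- \frac{1}{8}\right) 10 + \frac{7021}{4819}\right) \left(-182 - 72\right) = \left(- \frac{5}{4} + \frac{7021}{4819}\right) \left(-254\right) = \frac{3989}{19276} \left(-254\right) = - \frac{506603}{9638}$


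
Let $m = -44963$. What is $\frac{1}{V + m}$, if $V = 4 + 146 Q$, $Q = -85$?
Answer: $- \frac{1}{57369} \approx -1.7431 \cdot 10^{-5}$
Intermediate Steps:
$V = -12406$ ($V = 4 + 146 \left(-85\right) = 4 - 12410 = -12406$)
$\frac{1}{V + m} = \frac{1}{-12406 - 44963} = \frac{1}{-57369} = - \frac{1}{57369}$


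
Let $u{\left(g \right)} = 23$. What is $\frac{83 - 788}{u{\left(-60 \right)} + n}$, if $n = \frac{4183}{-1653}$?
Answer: $- \frac{1165365}{33836} \approx -34.442$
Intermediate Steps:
$n = - \frac{4183}{1653}$ ($n = 4183 \left(- \frac{1}{1653}\right) = - \frac{4183}{1653} \approx -2.5306$)
$\frac{83 - 788}{u{\left(-60 \right)} + n} = \frac{83 - 788}{23 - \frac{4183}{1653}} = - \frac{705}{\frac{33836}{1653}} = \left(-705\right) \frac{1653}{33836} = - \frac{1165365}{33836}$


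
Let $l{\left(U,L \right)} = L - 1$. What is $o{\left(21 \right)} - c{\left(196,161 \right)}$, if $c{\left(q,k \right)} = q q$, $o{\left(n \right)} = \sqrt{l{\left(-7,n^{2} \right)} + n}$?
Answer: $-38416 + \sqrt{461} \approx -38395.0$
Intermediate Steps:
$l{\left(U,L \right)} = -1 + L$
$o{\left(n \right)} = \sqrt{-1 + n + n^{2}}$ ($o{\left(n \right)} = \sqrt{\left(-1 + n^{2}\right) + n} = \sqrt{-1 + n + n^{2}}$)
$c{\left(q,k \right)} = q^{2}$
$o{\left(21 \right)} - c{\left(196,161 \right)} = \sqrt{-1 + 21 + 21^{2}} - 196^{2} = \sqrt{-1 + 21 + 441} - 38416 = \sqrt{461} - 38416 = -38416 + \sqrt{461}$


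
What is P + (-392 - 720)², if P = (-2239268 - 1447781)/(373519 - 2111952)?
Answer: 2149652582601/1738433 ≈ 1.2365e+6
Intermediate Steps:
P = 3687049/1738433 (P = -3687049/(-1738433) = -3687049*(-1/1738433) = 3687049/1738433 ≈ 2.1209)
P + (-392 - 720)² = 3687049/1738433 + (-392 - 720)² = 3687049/1738433 + (-1112)² = 3687049/1738433 + 1236544 = 2149652582601/1738433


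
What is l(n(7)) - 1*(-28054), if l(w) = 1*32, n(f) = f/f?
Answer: 28086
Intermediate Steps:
n(f) = 1
l(w) = 32
l(n(7)) - 1*(-28054) = 32 - 1*(-28054) = 32 + 28054 = 28086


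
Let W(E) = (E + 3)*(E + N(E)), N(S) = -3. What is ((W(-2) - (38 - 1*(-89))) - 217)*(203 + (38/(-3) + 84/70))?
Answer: -1002677/15 ≈ -66845.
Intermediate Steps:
W(E) = (-3 + E)*(3 + E) (W(E) = (E + 3)*(E - 3) = (3 + E)*(-3 + E) = (-3 + E)*(3 + E))
((W(-2) - (38 - 1*(-89))) - 217)*(203 + (38/(-3) + 84/70)) = (((-9 + (-2)**2) - (38 - 1*(-89))) - 217)*(203 + (38/(-3) + 84/70)) = (((-9 + 4) - (38 + 89)) - 217)*(203 + (38*(-1/3) + 84*(1/70))) = ((-5 - 1*127) - 217)*(203 + (-38/3 + 6/5)) = ((-5 - 127) - 217)*(203 - 172/15) = (-132 - 217)*(2873/15) = -349*2873/15 = -1002677/15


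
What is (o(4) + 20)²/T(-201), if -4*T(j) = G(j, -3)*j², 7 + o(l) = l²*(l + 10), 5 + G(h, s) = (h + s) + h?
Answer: 12482/920245 ≈ 0.013564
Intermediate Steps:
G(h, s) = -5 + s + 2*h (G(h, s) = -5 + ((h + s) + h) = -5 + (s + 2*h) = -5 + s + 2*h)
o(l) = -7 + l²*(10 + l) (o(l) = -7 + l²*(l + 10) = -7 + l²*(10 + l))
T(j) = -j²*(-8 + 2*j)/4 (T(j) = -(-5 - 3 + 2*j)*j²/4 = -(-8 + 2*j)*j²/4 = -j²*(-8 + 2*j)/4)
(o(4) + 20)²/T(-201) = ((-7 + 4³ + 10*4²) + 20)²/(((½)*(-201)²*(4 - 1*(-201)))) = ((-7 + 64 + 10*16) + 20)²/(((½)*40401*(4 + 201))) = ((-7 + 64 + 160) + 20)²/(((½)*40401*205)) = (217 + 20)²/(8282205/2) = 237²*(2/8282205) = 56169*(2/8282205) = 12482/920245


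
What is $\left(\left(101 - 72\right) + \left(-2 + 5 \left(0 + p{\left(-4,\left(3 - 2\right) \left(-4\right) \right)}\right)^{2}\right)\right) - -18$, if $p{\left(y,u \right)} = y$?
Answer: $125$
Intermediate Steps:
$\left(\left(101 - 72\right) + \left(-2 + 5 \left(0 + p{\left(-4,\left(3 - 2\right) \left(-4\right) \right)}\right)^{2}\right)\right) - -18 = \left(\left(101 - 72\right) - \left(2 - 5 \left(0 - 4\right)^{2}\right)\right) - -18 = \left(29 - \left(2 - 5 \left(-4\right)^{2}\right)\right) + 18 = \left(29 + \left(-2 + 5 \cdot 16\right)\right) + 18 = \left(29 + \left(-2 + 80\right)\right) + 18 = \left(29 + 78\right) + 18 = 107 + 18 = 125$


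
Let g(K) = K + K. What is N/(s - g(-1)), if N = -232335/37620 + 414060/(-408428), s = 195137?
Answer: -613716981/16657348381828 ≈ -3.6844e-5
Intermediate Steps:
g(K) = 2*K
N = -613716981/85361452 (N = -232335*1/37620 + 414060*(-1/408428) = -5163/836 - 103515/102107 = -613716981/85361452 ≈ -7.1896)
N/(s - g(-1)) = -613716981/(85361452*(195137 - 2*(-1))) = -613716981/(85361452*(195137 - 1*(-2))) = -613716981/(85361452*(195137 + 2)) = -613716981/85361452/195139 = -613716981/85361452*1/195139 = -613716981/16657348381828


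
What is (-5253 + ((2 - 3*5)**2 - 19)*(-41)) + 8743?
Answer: -2660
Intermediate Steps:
(-5253 + ((2 - 3*5)**2 - 19)*(-41)) + 8743 = (-5253 + ((2 - 15)**2 - 19)*(-41)) + 8743 = (-5253 + ((-13)**2 - 19)*(-41)) + 8743 = (-5253 + (169 - 19)*(-41)) + 8743 = (-5253 + 150*(-41)) + 8743 = (-5253 - 6150) + 8743 = -11403 + 8743 = -2660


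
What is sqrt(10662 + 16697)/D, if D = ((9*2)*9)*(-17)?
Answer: -sqrt(27359)/2754 ≈ -0.060060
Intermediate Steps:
D = -2754 (D = (18*9)*(-17) = 162*(-17) = -2754)
sqrt(10662 + 16697)/D = sqrt(10662 + 16697)/(-2754) = sqrt(27359)*(-1/2754) = -sqrt(27359)/2754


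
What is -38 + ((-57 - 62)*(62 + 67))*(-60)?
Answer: 921022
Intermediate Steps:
-38 + ((-57 - 62)*(62 + 67))*(-60) = -38 - 119*129*(-60) = -38 - 15351*(-60) = -38 + 921060 = 921022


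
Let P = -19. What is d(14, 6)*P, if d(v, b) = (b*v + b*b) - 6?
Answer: -2166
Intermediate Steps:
d(v, b) = -6 + b² + b*v (d(v, b) = (b*v + b²) - 6 = (b² + b*v) - 6 = -6 + b² + b*v)
d(14, 6)*P = (-6 + 6² + 6*14)*(-19) = (-6 + 36 + 84)*(-19) = 114*(-19) = -2166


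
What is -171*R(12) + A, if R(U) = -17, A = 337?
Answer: 3244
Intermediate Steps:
-171*R(12) + A = -171*(-17) + 337 = 2907 + 337 = 3244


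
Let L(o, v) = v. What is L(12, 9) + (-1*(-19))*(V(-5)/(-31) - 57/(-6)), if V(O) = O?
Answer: 11939/62 ≈ 192.56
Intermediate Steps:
L(12, 9) + (-1*(-19))*(V(-5)/(-31) - 57/(-6)) = 9 + (-1*(-19))*(-5/(-31) - 57/(-6)) = 9 + 19*(-5*(-1/31) - 57*(-1/6)) = 9 + 19*(5/31 + 19/2) = 9 + 19*(599/62) = 9 + 11381/62 = 11939/62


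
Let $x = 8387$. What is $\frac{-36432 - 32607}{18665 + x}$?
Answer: $- \frac{69039}{27052} \approx -2.5521$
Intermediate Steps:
$\frac{-36432 - 32607}{18665 + x} = \frac{-36432 - 32607}{18665 + 8387} = - \frac{69039}{27052}$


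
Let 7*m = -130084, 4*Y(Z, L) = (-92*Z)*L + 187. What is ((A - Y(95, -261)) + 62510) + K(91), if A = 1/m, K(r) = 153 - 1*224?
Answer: -33034360249/65042 ≈ -5.0789e+5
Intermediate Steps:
K(r) = -71 (K(r) = 153 - 224 = -71)
Y(Z, L) = 187/4 - 23*L*Z (Y(Z, L) = ((-92*Z)*L + 187)/4 = (-92*L*Z + 187)/4 = (187 - 92*L*Z)/4 = 187/4 - 23*L*Z)
m = -130084/7 (m = (⅐)*(-130084) = -130084/7 ≈ -18583.)
A = -7/130084 (A = 1/(-130084/7) = -7/130084 ≈ -5.3811e-5)
((A - Y(95, -261)) + 62510) + K(91) = ((-7/130084 - (187/4 - 23*(-261)*95)) + 62510) - 71 = ((-7/130084 - (187/4 + 570285)) + 62510) - 71 = ((-7/130084 - 1*2281327/4) + 62510) - 71 = ((-7/130084 - 2281327/4) + 62510) - 71 = (-37095517687/65042 + 62510) - 71 = -33029742267/65042 - 71 = -33034360249/65042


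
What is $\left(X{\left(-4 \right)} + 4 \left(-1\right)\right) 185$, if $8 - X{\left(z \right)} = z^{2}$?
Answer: $-2220$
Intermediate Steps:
$X{\left(z \right)} = 8 - z^{2}$
$\left(X{\left(-4 \right)} + 4 \left(-1\right)\right) 185 = \left(\left(8 - \left(-4\right)^{2}\right) + 4 \left(-1\right)\right) 185 = \left(\left(8 - 16\right) - 4\right) 185 = \left(-8 - 4\right) 185 = \left(-12\right) 185 = -2220$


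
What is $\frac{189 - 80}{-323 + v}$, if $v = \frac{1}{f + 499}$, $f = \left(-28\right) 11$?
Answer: $- \frac{20819}{61692} \approx -0.33747$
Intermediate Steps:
$f = -308$
$v = \frac{1}{191}$ ($v = \frac{1}{-308 + 499} = \frac{1}{191} \approx 0.0052356$)
$\frac{189 - 80}{-323 + v} = \frac{189 - 80}{-323 + \frac{1}{191}} = \frac{189 - 80}{- \frac{61692}{191}} = \left(189 - 80\right) \left(- \frac{191}{61692}\right) = 109 \left(- \frac{191}{61692}\right) = - \frac{20819}{61692}$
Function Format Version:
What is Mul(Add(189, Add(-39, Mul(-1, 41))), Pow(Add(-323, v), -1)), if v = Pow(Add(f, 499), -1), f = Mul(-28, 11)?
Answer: Rational(-20819, 61692) ≈ -0.33747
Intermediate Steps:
f = -308
v = Rational(1, 191) (v = Pow(Add(-308, 499), -1) = Pow(191, -1) = Rational(1, 191) ≈ 0.0052356)
Mul(Add(189, Add(-39, Mul(-1, 41))), Pow(Add(-323, v), -1)) = Mul(Add(189, Add(-39, Mul(-1, 41))), Pow(Add(-323, Rational(1, 191)), -1)) = Mul(Add(189, Add(-39, -41)), Pow(Rational(-61692, 191), -1)) = Mul(Add(189, -80), Rational(-191, 61692)) = Mul(109, Rational(-191, 61692)) = Rational(-20819, 61692)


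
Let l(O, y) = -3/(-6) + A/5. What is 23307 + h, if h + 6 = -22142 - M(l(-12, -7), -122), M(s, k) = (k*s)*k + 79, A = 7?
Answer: -135998/5 ≈ -27200.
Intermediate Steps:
l(O, y) = 19/10 (l(O, y) = -3/(-6) + 7/5 = -3*(-1/6) + 7*(1/5) = 1/2 + 7/5 = 19/10)
M(s, k) = 79 + s*k**2 (M(s, k) = s*k**2 + 79 = 79 + s*k**2)
h = -252533/5 (h = -6 + (-22142 - (79 + (19/10)*(-122)**2)) = -6 + (-22142 - (79 + (19/10)*14884)) = -6 + (-22142 - (79 + 141398/5)) = -6 + (-22142 - 1*141793/5) = -6 + (-22142 - 141793/5) = -6 - 252503/5 = -252533/5 ≈ -50507.)
23307 + h = 23307 - 252533/5 = -135998/5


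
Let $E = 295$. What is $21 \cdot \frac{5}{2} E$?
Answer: $\frac{30975}{2} \approx 15488.0$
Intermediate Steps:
$21 \cdot \frac{5}{2} E = 21 \cdot \frac{5}{2} \cdot 295 = \frac{105}{2} \cdot 295 = \frac{30975}{2}$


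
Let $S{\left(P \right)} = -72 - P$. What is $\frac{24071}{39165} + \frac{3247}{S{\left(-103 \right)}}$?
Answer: $\frac{127914956}{1214115} \approx 105.36$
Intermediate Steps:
$\frac{24071}{39165} + \frac{3247}{S{\left(-103 \right)}} = \frac{24071}{39165} + \frac{3247}{-72 - -103} = 24071 \cdot \frac{1}{39165} + \frac{3247}{-72 + 103} = \frac{24071}{39165} + \frac{3247}{31} = \frac{127914956}{1214115}$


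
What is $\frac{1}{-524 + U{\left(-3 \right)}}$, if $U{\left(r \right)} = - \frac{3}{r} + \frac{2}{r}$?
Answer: $- \frac{3}{1571} \approx -0.0019096$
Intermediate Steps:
$U{\left(r \right)} = - \frac{1}{r}$
$\frac{1}{-524 + U{\left(-3 \right)}} = \frac{1}{-524 - \frac{1}{-3}} = \frac{1}{-524 - - \frac{1}{3}} = \frac{1}{-524 + \frac{1}{3}} = \frac{1}{- \frac{1571}{3}} = - \frac{3}{1571}$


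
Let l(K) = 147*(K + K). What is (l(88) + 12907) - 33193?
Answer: 5586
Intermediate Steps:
l(K) = 294*K (l(K) = 147*(2*K) = 294*K)
(l(88) + 12907) - 33193 = (294*88 + 12907) - 33193 = (25872 + 12907) - 33193 = 38779 - 33193 = 5586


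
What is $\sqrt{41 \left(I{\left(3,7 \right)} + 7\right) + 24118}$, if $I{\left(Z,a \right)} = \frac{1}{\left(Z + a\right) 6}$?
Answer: $\frac{\sqrt{21965115}}{30} \approx 156.22$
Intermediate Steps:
$I{\left(Z,a \right)} = \frac{1}{6 \left(Z + a\right)}$ ($I{\left(Z,a \right)} = \frac{1}{Z + a} \frac{1}{6} = \frac{1}{6 \left(Z + a\right)}$)
$\sqrt{41 \left(I{\left(3,7 \right)} + 7\right) + 24118} = \sqrt{41 \left(\frac{1}{6 \left(3 + 7\right)} + 7\right) + 24118} = \sqrt{41 \left(\frac{1}{6 \cdot 10} + 7\right) + 24118} = \sqrt{41 \left(\frac{1}{6} \cdot \frac{1}{10} + 7\right) + 24118} = \sqrt{41 \left(\frac{1}{60} + 7\right) + 24118} = \sqrt{41 \cdot \frac{421}{60} + 24118} = \sqrt{\frac{17261}{60} + 24118} = \sqrt{\frac{1464341}{60}} = \frac{\sqrt{21965115}}{30}$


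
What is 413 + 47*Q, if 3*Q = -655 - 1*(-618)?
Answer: -500/3 ≈ -166.67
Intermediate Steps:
Q = -37/3 (Q = (-655 - 1*(-618))/3 = (-655 + 618)/3 = (⅓)*(-37) = -37/3 ≈ -12.333)
413 + 47*Q = 413 + 47*(-37/3) = 413 - 1739/3 = -500/3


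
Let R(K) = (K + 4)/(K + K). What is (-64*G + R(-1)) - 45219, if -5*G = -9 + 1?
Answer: -453229/10 ≈ -45323.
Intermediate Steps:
R(K) = (4 + K)/(2*K) (R(K) = (4 + K)/((2*K)) = (4 + K)*(1/(2*K)) = (4 + K)/(2*K))
G = 8/5 (G = -(-9 + 1)/5 = -1/5*(-8) = 8/5 ≈ 1.6000)
(-64*G + R(-1)) - 45219 = (-64*8/5 + (1/2)*(4 - 1)/(-1)) - 45219 = (-512/5 + (1/2)*(-1)*3) - 45219 = (-512/5 - 3/2) - 45219 = -1039/10 - 45219 = -453229/10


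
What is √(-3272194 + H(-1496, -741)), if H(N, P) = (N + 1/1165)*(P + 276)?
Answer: 5*I*√5595142471/233 ≈ 1605.2*I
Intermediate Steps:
H(N, P) = (276 + P)*(1/1165 + N) (H(N, P) = (N + 1/1165)*(276 + P) = (1/1165 + N)*(276 + P) = (276 + P)*(1/1165 + N))
√(-3272194 + H(-1496, -741)) = √(-3272194 + (276/1165 + 276*(-1496) + (1/1165)*(-741) - 1496*(-741))) = √(-3272194 + (276/1165 - 412896 - 741/1165 + 1108536)) = √(-3272194 + 162084027/233) = √(-600337175/233) = 5*I*√5595142471/233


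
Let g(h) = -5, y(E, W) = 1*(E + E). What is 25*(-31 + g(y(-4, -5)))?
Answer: -900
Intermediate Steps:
y(E, W) = 2*E (y(E, W) = 1*(2*E) = 2*E)
25*(-31 + g(y(-4, -5))) = 25*(-31 - 5) = 25*(-36) = -900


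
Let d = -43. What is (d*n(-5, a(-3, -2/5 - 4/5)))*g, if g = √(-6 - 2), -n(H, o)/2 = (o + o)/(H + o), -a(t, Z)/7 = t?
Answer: 903*I*√2/2 ≈ 638.52*I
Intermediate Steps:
a(t, Z) = -7*t
n(H, o) = -4*o/(H + o) (n(H, o) = -2*(o + o)/(H + o) = -2*2*o/(H + o) = -4*o/(H + o))
g = 2*I*√2 (g = √(-8) = 2*I*√2 ≈ 2.8284*I)
(d*n(-5, a(-3, -2/5 - 4/5)))*g = (-(-172)*(-7*(-3))/(-5 - 7*(-3)))*(2*I*√2) = (-(-172)*21/(-5 + 21))*(2*I*√2) = (-(-172)*21/16)*(2*I*√2) = (-43*(-21/4))*(2*I*√2) = 903*(2*I*√2)/4 = 903*I*√2/2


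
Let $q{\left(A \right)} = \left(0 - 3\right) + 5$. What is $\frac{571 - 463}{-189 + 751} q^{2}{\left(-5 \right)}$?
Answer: $\frac{216}{281} \approx 0.76868$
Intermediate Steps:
$q{\left(A \right)} = 2$ ($q{\left(A \right)} = -3 + 5 = 2$)
$\frac{571 - 463}{-189 + 751} q^{2}{\left(-5 \right)} = \frac{571 - 463}{-189 + 751} \cdot 2^{2} = \frac{108}{562} \cdot 4 = 108 \cdot \frac{1}{562} \cdot 4 = \frac{54}{281} \cdot 4 = \frac{216}{281}$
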